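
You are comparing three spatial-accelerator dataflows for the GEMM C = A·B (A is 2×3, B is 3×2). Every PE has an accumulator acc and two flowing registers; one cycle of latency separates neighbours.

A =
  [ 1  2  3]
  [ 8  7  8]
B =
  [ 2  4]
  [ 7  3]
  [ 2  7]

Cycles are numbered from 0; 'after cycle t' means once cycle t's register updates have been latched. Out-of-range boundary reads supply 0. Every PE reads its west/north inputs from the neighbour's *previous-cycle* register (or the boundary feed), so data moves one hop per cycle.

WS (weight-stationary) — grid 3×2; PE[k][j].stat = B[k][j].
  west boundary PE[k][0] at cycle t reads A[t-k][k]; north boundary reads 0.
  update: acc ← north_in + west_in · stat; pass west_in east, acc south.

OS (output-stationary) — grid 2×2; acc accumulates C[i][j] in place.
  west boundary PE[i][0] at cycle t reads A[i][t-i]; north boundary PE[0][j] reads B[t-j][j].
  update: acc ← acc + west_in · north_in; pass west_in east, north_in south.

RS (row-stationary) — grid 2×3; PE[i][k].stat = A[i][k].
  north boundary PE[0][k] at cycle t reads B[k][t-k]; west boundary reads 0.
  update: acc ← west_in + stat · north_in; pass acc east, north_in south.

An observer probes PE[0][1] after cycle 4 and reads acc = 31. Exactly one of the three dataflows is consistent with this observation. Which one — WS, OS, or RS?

dataflow = OS

— WS: 3×2; PE[0][1] trace:
  [0] (0,1) acc=0 (h:0 v:0)
  [1] (0,1) acc=4 (h:1 v:4)
  [2] (0,1) acc=32 (h:8 v:32)
  [3] (0,1) acc=0 (h:0 v:0)
  [4] (0,1) acc=0 (h:0 v:0)
— OS: 2×2; PE[0][1] trace:
  [0] (0,1) acc=0 (h:0 v:0)
  [1] (0,1) acc=4 (h:1 v:4)
  [2] (0,1) acc=10 (h:2 v:3)
  [3] (0,1) acc=31 (h:3 v:7)
  [4] (0,1) acc=31 (h:0 v:0)
— RS: 2×3; PE[0][1] trace:
  [0] (0,1) acc=0 (h:0 v:0)
  [1] (0,1) acc=16 (h:16 v:7)
  [2] (0,1) acc=10 (h:10 v:3)
  [3] (0,1) acc=0 (h:0 v:0)
  [4] (0,1) acc=0 (h:0 v:0)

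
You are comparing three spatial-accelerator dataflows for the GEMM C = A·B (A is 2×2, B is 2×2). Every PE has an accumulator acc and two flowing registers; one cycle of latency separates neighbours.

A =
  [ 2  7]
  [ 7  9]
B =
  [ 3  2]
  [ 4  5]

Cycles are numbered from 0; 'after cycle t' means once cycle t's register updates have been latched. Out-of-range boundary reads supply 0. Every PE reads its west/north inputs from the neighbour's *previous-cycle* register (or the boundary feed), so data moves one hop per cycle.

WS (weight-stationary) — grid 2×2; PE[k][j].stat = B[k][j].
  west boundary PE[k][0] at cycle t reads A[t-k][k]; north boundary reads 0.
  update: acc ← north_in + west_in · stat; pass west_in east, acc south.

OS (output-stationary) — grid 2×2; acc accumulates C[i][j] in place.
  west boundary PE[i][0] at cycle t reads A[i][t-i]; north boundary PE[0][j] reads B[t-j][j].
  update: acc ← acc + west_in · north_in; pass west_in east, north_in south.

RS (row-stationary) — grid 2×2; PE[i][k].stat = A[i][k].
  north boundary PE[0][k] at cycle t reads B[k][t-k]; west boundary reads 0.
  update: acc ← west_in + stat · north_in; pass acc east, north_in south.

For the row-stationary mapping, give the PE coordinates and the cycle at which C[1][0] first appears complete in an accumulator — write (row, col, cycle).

RS: C[1][0] accumulates in PE[1][1]:
  @0  [1,1]  acc 0  |  →0  ↓0
  @1  [1,1]  acc 0  |  →0  ↓0
  @2  [1,1]  acc 57  |  →57  ↓4

(row, col, cycle) = (1, 1, 2)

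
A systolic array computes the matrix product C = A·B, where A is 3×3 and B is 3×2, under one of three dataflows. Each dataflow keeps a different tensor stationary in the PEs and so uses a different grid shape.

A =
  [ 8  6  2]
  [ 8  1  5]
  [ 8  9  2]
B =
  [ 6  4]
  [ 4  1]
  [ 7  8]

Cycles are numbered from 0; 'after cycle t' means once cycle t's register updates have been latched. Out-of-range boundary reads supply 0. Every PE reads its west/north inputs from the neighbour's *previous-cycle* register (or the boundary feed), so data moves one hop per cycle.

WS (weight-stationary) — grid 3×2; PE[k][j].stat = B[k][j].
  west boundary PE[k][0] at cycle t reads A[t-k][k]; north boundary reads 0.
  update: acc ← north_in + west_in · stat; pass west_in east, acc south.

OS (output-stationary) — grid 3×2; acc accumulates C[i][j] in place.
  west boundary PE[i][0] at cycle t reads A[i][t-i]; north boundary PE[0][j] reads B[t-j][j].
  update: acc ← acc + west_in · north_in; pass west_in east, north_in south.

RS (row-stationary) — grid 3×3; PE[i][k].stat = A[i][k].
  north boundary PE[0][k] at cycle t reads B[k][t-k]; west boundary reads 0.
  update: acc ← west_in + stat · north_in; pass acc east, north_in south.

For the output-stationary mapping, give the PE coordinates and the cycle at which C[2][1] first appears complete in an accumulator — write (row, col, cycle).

OS — PE[2][1] is where C[2][1] collects:
  step 0 · PE2,1: acc=0; fwd→0 fwd↓0
  step 1 · PE2,1: acc=0; fwd→0 fwd↓0
  step 2 · PE2,1: acc=0; fwd→0 fwd↓0
  step 3 · PE2,1: acc=32; fwd→8 fwd↓4
  step 4 · PE2,1: acc=41; fwd→9 fwd↓1
  step 5 · PE2,1: acc=57; fwd→2 fwd↓8

(row, col, cycle) = (2, 1, 5)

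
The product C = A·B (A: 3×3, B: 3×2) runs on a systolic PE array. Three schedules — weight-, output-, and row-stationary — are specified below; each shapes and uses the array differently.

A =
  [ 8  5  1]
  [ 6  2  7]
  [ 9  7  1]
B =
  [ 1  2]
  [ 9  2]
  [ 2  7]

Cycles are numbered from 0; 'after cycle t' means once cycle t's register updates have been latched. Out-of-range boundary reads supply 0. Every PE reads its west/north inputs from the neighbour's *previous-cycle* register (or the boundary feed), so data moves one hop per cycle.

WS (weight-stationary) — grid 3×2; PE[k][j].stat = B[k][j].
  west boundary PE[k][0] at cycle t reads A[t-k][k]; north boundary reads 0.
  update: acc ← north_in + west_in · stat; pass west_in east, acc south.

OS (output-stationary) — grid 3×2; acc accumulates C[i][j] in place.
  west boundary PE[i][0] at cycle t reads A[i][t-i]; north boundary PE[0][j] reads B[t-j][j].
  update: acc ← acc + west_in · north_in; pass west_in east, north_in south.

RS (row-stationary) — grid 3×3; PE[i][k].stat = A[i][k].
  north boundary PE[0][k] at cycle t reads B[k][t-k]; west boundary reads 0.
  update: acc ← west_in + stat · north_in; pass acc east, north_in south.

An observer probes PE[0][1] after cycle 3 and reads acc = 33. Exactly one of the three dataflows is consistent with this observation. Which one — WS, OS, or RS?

WS (3×2 grid), PE[0][1]:
  0: (0,1).acc=0  regs=<0,0>
  1: (0,1).acc=16  regs=<8,16>
  2: (0,1).acc=12  regs=<6,12>
  3: (0,1).acc=18  regs=<9,18>
OS (3×2 grid), PE[0][1]:
  0: (0,1).acc=0  regs=<0,0>
  1: (0,1).acc=16  regs=<8,2>
  2: (0,1).acc=26  regs=<5,2>
  3: (0,1).acc=33  regs=<1,7>
RS (3×3 grid), PE[0][1]:
  0: (0,1).acc=0  regs=<0,0>
  1: (0,1).acc=53  regs=<53,9>
  2: (0,1).acc=26  regs=<26,2>
  3: (0,1).acc=0  regs=<0,0>

dataflow = OS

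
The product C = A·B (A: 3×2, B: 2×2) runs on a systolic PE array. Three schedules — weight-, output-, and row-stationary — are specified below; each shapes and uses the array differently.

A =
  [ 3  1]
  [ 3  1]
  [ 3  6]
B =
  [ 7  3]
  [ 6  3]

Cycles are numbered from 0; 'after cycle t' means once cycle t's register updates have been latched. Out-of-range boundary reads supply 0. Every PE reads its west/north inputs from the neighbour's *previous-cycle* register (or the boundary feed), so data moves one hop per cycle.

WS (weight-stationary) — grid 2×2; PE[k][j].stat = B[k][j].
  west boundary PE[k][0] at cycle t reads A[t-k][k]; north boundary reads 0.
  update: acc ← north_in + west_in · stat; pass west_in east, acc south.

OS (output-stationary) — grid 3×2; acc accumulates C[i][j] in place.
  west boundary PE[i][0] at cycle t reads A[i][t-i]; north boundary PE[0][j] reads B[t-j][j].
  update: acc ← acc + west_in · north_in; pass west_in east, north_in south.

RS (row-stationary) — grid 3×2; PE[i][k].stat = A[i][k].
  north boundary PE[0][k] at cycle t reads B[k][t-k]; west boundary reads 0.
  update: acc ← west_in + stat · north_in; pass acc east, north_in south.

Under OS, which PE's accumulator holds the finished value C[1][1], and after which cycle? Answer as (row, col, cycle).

OS: C[1][1] accumulates in PE[1][1]:
  @0  [1,1]  acc 0  |  →0  ↓0
  @1  [1,1]  acc 0  |  →0  ↓0
  @2  [1,1]  acc 9  |  →3  ↓3
  @3  [1,1]  acc 12  |  →1  ↓3

(row, col, cycle) = (1, 1, 3)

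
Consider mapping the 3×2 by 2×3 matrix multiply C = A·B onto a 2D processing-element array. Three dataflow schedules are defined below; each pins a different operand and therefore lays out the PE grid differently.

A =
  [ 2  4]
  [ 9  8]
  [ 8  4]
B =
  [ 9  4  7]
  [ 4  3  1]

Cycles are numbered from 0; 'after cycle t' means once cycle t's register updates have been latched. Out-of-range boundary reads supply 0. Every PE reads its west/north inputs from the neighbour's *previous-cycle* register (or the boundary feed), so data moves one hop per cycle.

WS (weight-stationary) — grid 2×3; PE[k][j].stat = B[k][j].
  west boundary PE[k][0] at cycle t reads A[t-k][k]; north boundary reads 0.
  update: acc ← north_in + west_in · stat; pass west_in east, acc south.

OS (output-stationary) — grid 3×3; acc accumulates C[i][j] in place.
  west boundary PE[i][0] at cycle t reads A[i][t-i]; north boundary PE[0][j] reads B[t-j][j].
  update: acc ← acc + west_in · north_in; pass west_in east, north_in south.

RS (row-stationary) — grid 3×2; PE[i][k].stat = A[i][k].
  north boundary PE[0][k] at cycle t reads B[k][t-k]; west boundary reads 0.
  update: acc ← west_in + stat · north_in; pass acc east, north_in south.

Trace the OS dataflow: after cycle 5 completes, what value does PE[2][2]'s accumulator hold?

OS 3×3: PE[2][2] cycle-by-cycle (with neighbour feeds):
  @0  [1,2]  acc 0  |  →0  ↓0
  @0  [2,1]  acc 0  |  →0  ↓0
  @0  [2,2]  acc 0  |  →0  ↓0
  @1  [1,2]  acc 0  |  →0  ↓0
  @1  [2,1]  acc 0  |  →0  ↓0
  @1  [2,2]  acc 0  |  →0  ↓0
  @2  [1,2]  acc 0  |  →0  ↓0
  @2  [2,1]  acc 0  |  →0  ↓0
  @2  [2,2]  acc 0  |  →0  ↓0
  @3  [1,2]  acc 63  |  →9  ↓7
  @3  [2,1]  acc 32  |  →8  ↓4
  @3  [2,2]  acc 0  |  →0  ↓0
  @4  [1,2]  acc 71  |  →8  ↓1
  @4  [2,1]  acc 44  |  →4  ↓3
  @4  [2,2]  acc 56  |  →8  ↓7
  @5  [1,2]  acc 71  |  →0  ↓0
  @5  [2,1]  acc 44  |  →0  ↓0
  @5  [2,2]  acc 60  |  →4  ↓1

PE[2][2].acc = 60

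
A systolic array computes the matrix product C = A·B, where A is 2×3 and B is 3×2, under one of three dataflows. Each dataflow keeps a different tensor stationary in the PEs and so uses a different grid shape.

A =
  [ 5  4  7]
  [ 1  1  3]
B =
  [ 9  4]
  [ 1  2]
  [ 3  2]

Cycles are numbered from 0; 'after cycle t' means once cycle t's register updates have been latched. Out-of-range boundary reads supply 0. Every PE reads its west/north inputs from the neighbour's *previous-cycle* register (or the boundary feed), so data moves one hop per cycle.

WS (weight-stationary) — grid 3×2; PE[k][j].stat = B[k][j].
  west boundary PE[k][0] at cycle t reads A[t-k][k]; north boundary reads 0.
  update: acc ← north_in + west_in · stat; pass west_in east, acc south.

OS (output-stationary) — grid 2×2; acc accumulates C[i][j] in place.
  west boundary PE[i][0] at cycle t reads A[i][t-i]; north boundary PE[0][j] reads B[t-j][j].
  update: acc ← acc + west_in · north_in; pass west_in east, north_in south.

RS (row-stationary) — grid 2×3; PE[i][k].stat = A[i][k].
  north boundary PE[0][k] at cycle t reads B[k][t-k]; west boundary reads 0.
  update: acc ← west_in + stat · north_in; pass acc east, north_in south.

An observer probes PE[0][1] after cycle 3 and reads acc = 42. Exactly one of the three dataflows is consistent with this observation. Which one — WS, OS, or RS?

dataflow = OS

WS [3×2] PE[0][1] across cycles:
  cycle 0: PE[0][1] → acc 0, east 0, south 0
  cycle 1: PE[0][1] → acc 20, east 5, south 20
  cycle 2: PE[0][1] → acc 4, east 1, south 4
  cycle 3: PE[0][1] → acc 0, east 0, south 0
OS [2×2] PE[0][1] across cycles:
  cycle 0: PE[0][1] → acc 0, east 0, south 0
  cycle 1: PE[0][1] → acc 20, east 5, south 4
  cycle 2: PE[0][1] → acc 28, east 4, south 2
  cycle 3: PE[0][1] → acc 42, east 7, south 2
RS [2×3] PE[0][1] across cycles:
  cycle 0: PE[0][1] → acc 0, east 0, south 0
  cycle 1: PE[0][1] → acc 49, east 49, south 1
  cycle 2: PE[0][1] → acc 28, east 28, south 2
  cycle 3: PE[0][1] → acc 0, east 0, south 0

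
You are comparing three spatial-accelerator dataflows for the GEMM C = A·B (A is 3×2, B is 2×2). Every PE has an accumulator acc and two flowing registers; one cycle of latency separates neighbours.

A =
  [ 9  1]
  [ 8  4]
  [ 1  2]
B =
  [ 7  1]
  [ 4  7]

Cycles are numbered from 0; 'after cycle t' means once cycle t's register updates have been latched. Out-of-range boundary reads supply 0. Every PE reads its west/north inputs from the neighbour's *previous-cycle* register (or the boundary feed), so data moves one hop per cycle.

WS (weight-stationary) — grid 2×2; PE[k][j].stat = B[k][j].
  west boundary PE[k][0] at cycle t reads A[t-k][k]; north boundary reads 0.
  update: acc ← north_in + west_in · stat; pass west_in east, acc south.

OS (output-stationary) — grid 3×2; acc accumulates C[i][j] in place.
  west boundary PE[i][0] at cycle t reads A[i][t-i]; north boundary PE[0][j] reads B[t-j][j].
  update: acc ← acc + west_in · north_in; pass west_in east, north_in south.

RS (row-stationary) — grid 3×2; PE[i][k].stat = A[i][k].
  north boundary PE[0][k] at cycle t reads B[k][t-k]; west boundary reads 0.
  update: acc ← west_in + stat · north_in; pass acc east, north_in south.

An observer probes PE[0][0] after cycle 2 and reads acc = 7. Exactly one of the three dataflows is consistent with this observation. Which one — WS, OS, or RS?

dataflow = WS

— WS: 2×2; PE[0][0] trace:
  t=0 PE[0][0]: acc=63 h=9 v=63
  t=1 PE[0][0]: acc=56 h=8 v=56
  t=2 PE[0][0]: acc=7 h=1 v=7
— OS: 3×2; PE[0][0] trace:
  t=0 PE[0][0]: acc=63 h=9 v=7
  t=1 PE[0][0]: acc=67 h=1 v=4
  t=2 PE[0][0]: acc=67 h=0 v=0
— RS: 3×2; PE[0][0] trace:
  t=0 PE[0][0]: acc=63 h=63 v=7
  t=1 PE[0][0]: acc=9 h=9 v=1
  t=2 PE[0][0]: acc=0 h=0 v=0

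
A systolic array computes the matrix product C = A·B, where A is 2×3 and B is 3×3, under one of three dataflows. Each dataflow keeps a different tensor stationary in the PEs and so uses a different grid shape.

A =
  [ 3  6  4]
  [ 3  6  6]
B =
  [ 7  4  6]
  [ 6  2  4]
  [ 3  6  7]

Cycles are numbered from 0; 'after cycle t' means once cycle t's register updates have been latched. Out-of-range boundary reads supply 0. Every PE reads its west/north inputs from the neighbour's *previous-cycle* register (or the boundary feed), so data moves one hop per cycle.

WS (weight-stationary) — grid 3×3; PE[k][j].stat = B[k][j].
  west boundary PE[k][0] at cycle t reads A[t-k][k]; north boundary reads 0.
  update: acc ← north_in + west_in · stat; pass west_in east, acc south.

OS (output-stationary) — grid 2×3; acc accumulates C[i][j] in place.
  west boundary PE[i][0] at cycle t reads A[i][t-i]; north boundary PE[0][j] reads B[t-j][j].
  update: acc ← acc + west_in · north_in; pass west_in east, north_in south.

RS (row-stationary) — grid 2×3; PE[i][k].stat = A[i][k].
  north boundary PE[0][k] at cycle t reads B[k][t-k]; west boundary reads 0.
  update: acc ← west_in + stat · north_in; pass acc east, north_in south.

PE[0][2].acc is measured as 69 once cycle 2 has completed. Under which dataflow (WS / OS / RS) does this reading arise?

dataflow = RS

— WS: 3×3; PE[0][2] trace:
  c0 r0c2: 0 / 0 / 0
  c1 r0c2: 0 / 0 / 0
  c2 r0c2: 18 / 3 / 18
— OS: 2×3; PE[0][2] trace:
  c0 r0c2: 0 / 0 / 0
  c1 r0c2: 0 / 0 / 0
  c2 r0c2: 18 / 3 / 6
— RS: 2×3; PE[0][2] trace:
  c0 r0c2: 0 / 0 / 0
  c1 r0c2: 0 / 0 / 0
  c2 r0c2: 69 / 69 / 3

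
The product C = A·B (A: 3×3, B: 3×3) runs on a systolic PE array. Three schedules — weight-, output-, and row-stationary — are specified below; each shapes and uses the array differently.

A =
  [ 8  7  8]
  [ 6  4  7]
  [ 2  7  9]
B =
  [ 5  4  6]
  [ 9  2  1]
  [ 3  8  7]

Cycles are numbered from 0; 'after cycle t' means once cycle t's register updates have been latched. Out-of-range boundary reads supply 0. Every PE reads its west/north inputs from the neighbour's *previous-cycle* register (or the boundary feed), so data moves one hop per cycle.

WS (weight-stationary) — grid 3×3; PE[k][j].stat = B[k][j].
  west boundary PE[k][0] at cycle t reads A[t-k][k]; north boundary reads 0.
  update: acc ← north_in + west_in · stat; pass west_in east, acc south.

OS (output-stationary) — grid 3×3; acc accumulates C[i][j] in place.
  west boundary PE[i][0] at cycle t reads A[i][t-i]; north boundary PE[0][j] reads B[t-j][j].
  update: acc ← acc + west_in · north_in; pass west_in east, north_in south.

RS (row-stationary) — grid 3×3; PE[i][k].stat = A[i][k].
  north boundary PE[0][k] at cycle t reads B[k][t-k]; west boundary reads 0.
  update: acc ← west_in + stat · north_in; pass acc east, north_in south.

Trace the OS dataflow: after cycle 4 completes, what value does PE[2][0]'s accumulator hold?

Tracing OS — 3×3 array, target PE[2][0]:
  0: (1,0).acc=0  regs=<0,0>
  0: (2,0).acc=0  regs=<0,0>
  1: (1,0).acc=30  regs=<6,5>
  1: (2,0).acc=0  regs=<0,0>
  2: (1,0).acc=66  regs=<4,9>
  2: (2,0).acc=10  regs=<2,5>
  3: (1,0).acc=87  regs=<7,3>
  3: (2,0).acc=73  regs=<7,9>
  4: (1,0).acc=87  regs=<0,0>
  4: (2,0).acc=100  regs=<9,3>

PE[2][0].acc = 100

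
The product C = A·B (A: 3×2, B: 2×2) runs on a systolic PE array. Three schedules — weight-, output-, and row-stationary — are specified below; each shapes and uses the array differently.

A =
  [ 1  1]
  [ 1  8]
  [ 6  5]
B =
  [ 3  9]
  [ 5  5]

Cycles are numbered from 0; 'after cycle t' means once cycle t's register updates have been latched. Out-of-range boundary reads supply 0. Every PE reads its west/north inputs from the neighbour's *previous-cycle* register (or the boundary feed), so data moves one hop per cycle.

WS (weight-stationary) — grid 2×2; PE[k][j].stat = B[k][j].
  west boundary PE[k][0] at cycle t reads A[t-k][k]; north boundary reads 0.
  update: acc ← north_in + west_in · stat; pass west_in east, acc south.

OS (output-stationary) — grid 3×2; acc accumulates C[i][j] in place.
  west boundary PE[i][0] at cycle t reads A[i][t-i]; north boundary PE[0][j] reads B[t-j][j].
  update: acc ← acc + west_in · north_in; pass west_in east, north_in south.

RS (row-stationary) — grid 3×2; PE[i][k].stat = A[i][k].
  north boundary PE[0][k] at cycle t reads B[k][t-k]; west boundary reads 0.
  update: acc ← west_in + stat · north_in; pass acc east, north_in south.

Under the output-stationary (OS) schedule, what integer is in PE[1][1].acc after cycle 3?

PE[1][1].acc = 49

OS on a 3×2 grid — tracing PE[1][1] and its feeders:
  @0  [0,1]  acc 0  |  →0  ↓0
  @0  [1,0]  acc 0  |  →0  ↓0
  @0  [1,1]  acc 0  |  →0  ↓0
  @1  [0,1]  acc 9  |  →1  ↓9
  @1  [1,0]  acc 3  |  →1  ↓3
  @1  [1,1]  acc 0  |  →0  ↓0
  @2  [0,1]  acc 14  |  →1  ↓5
  @2  [1,0]  acc 43  |  →8  ↓5
  @2  [1,1]  acc 9  |  →1  ↓9
  @3  [0,1]  acc 14  |  →0  ↓0
  @3  [1,0]  acc 43  |  →0  ↓0
  @3  [1,1]  acc 49  |  →8  ↓5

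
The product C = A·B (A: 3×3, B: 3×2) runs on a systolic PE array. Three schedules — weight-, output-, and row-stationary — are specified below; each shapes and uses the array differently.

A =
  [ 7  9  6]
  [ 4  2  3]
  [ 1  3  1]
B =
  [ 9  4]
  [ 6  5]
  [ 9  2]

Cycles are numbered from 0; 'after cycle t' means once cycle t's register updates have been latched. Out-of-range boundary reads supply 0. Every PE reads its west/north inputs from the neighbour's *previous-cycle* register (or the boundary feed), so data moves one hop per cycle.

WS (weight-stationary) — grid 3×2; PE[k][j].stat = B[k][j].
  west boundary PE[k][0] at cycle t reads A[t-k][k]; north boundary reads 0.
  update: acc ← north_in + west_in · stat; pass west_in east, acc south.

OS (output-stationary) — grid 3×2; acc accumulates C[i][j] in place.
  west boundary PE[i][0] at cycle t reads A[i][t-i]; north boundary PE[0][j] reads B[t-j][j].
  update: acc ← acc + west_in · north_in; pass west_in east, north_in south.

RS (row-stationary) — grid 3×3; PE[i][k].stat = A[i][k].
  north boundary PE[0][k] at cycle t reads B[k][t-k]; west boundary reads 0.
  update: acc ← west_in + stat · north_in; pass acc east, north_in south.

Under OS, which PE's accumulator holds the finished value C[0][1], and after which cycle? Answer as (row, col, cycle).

(row, col, cycle) = (0, 1, 3)

OS: C[0][1] accumulates in PE[0][1]:
  c0 r0c1: 0 / 0 / 0
  c1 r0c1: 28 / 7 / 4
  c2 r0c1: 73 / 9 / 5
  c3 r0c1: 85 / 6 / 2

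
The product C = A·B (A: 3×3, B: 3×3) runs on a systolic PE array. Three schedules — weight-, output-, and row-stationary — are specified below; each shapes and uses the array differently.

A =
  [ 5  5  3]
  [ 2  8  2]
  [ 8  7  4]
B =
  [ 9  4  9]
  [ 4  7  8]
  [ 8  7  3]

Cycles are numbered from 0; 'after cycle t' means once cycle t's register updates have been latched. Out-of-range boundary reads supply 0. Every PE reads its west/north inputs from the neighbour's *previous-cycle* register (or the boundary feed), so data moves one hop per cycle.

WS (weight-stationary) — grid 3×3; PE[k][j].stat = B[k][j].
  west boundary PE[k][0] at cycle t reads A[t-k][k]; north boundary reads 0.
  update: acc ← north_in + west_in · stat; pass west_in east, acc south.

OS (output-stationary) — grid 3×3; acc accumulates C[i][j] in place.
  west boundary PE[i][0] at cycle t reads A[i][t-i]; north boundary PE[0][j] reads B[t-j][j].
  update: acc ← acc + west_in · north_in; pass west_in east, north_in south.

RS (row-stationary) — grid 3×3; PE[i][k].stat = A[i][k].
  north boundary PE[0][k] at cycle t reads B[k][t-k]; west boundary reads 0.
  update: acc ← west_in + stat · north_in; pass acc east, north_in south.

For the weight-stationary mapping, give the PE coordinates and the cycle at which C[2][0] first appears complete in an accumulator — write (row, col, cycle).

(row, col, cycle) = (2, 0, 4)

Under WS, C[2][0] lands at PE[2][0]:
  step 0 · PE2,0: acc=0; fwd→0 fwd↓0
  step 1 · PE2,0: acc=0; fwd→0 fwd↓0
  step 2 · PE2,0: acc=89; fwd→3 fwd↓89
  step 3 · PE2,0: acc=66; fwd→2 fwd↓66
  step 4 · PE2,0: acc=132; fwd→4 fwd↓132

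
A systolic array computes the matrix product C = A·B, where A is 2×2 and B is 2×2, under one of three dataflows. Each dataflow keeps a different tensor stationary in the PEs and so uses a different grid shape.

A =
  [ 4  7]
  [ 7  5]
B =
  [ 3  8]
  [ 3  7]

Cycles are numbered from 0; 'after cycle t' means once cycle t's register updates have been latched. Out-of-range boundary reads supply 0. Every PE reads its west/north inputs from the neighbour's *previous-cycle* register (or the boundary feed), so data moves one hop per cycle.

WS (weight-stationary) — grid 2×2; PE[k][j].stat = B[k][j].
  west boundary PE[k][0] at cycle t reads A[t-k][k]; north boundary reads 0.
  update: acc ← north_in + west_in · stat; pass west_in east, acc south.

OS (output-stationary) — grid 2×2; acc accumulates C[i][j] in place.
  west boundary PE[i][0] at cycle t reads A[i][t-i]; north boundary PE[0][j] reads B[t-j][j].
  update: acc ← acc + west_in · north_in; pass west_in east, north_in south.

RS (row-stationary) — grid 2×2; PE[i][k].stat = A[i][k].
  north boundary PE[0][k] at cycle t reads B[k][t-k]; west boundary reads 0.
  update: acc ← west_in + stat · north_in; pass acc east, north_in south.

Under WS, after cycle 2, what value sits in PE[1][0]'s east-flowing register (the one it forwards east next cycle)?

register = 5

Tracing WS — 2×2 array, target PE[1][0]:
  cycle 0: PE[0][0] → acc 12, east 4, south 12
  cycle 0: PE[1][0] → acc 0, east 0, south 0
  cycle 1: PE[0][0] → acc 21, east 7, south 21
  cycle 1: PE[1][0] → acc 33, east 7, south 33
  cycle 2: PE[0][0] → acc 0, east 0, south 0
  cycle 2: PE[1][0] → acc 36, east 5, south 36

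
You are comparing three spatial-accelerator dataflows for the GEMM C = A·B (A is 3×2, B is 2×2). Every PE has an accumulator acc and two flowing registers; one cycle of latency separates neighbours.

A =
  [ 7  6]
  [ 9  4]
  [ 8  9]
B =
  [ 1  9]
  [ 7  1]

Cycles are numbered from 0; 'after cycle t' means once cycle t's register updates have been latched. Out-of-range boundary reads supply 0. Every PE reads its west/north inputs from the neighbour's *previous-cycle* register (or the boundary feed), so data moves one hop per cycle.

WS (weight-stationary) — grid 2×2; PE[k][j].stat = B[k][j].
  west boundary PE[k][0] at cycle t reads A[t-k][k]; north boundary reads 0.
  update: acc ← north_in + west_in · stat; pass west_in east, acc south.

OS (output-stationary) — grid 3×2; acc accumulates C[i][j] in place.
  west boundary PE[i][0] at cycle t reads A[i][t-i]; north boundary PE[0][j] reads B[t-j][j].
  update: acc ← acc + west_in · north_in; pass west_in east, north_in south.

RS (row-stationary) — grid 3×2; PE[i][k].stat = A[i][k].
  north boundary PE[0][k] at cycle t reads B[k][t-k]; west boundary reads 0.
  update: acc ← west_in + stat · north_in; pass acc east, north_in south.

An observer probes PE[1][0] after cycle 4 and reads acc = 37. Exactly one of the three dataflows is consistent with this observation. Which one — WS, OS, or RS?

WS (2×2 grid), PE[1][0]:
  [0] (1,0) acc=0 (h:0 v:0)
  [1] (1,0) acc=49 (h:6 v:49)
  [2] (1,0) acc=37 (h:4 v:37)
  [3] (1,0) acc=71 (h:9 v:71)
  [4] (1,0) acc=0 (h:0 v:0)
OS (3×2 grid), PE[1][0]:
  [0] (1,0) acc=0 (h:0 v:0)
  [1] (1,0) acc=9 (h:9 v:1)
  [2] (1,0) acc=37 (h:4 v:7)
  [3] (1,0) acc=37 (h:0 v:0)
  [4] (1,0) acc=37 (h:0 v:0)
RS (3×2 grid), PE[1][0]:
  [0] (1,0) acc=0 (h:0 v:0)
  [1] (1,0) acc=9 (h:9 v:1)
  [2] (1,0) acc=81 (h:81 v:9)
  [3] (1,0) acc=0 (h:0 v:0)
  [4] (1,0) acc=0 (h:0 v:0)

dataflow = OS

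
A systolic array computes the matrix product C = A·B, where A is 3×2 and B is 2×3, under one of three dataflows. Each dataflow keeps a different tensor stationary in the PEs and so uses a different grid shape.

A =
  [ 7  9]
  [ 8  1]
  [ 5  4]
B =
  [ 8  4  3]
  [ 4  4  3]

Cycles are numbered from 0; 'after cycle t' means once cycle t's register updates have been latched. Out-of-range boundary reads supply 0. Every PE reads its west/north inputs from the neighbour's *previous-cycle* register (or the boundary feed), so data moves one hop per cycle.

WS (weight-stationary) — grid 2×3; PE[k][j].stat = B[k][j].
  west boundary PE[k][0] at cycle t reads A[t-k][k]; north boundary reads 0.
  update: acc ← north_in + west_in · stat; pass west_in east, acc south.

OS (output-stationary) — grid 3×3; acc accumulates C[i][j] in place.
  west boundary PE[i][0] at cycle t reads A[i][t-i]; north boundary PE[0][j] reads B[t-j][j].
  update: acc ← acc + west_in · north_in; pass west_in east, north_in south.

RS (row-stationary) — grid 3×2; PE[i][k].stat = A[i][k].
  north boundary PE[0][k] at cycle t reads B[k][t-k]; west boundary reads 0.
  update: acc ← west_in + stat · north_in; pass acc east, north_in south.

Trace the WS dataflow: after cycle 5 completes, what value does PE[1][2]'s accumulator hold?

WS (2×3). Following PE[1][2] plus its west/north inputs:
  after 0 — PE[0][2] acc=0, pass-E 0, pass-S 0
  after 0 — PE[1][1] acc=0, pass-E 0, pass-S 0
  after 0 — PE[1][2] acc=0, pass-E 0, pass-S 0
  after 1 — PE[0][2] acc=0, pass-E 0, pass-S 0
  after 1 — PE[1][1] acc=0, pass-E 0, pass-S 0
  after 1 — PE[1][2] acc=0, pass-E 0, pass-S 0
  after 2 — PE[0][2] acc=21, pass-E 7, pass-S 21
  after 2 — PE[1][1] acc=64, pass-E 9, pass-S 64
  after 2 — PE[1][2] acc=0, pass-E 0, pass-S 0
  after 3 — PE[0][2] acc=24, pass-E 8, pass-S 24
  after 3 — PE[1][1] acc=36, pass-E 1, pass-S 36
  after 3 — PE[1][2] acc=48, pass-E 9, pass-S 48
  after 4 — PE[0][2] acc=15, pass-E 5, pass-S 15
  after 4 — PE[1][1] acc=36, pass-E 4, pass-S 36
  after 4 — PE[1][2] acc=27, pass-E 1, pass-S 27
  after 5 — PE[0][2] acc=0, pass-E 0, pass-S 0
  after 5 — PE[1][1] acc=0, pass-E 0, pass-S 0
  after 5 — PE[1][2] acc=27, pass-E 4, pass-S 27

PE[1][2].acc = 27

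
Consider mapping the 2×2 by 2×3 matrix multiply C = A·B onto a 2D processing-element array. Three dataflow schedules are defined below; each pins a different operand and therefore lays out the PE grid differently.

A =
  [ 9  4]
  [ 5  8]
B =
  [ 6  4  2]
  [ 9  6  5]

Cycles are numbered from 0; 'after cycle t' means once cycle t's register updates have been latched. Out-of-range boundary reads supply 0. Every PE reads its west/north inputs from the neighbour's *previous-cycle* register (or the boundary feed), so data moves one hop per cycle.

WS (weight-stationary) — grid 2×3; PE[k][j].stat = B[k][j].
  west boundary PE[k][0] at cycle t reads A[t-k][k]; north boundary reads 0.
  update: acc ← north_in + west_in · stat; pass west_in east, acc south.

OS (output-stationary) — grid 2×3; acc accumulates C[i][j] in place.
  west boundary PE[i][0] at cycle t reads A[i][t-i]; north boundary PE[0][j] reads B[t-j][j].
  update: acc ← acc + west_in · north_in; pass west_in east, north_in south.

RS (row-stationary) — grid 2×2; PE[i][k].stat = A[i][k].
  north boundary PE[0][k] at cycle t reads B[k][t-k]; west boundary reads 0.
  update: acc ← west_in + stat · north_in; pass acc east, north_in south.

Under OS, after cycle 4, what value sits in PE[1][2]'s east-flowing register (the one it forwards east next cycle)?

OS (2×3). Following PE[1][2] plus its west/north inputs:
  t=0 PE[0][2]: acc=0 h=0 v=0
  t=0 PE[1][1]: acc=0 h=0 v=0
  t=0 PE[1][2]: acc=0 h=0 v=0
  t=1 PE[0][2]: acc=0 h=0 v=0
  t=1 PE[1][1]: acc=0 h=0 v=0
  t=1 PE[1][2]: acc=0 h=0 v=0
  t=2 PE[0][2]: acc=18 h=9 v=2
  t=2 PE[1][1]: acc=20 h=5 v=4
  t=2 PE[1][2]: acc=0 h=0 v=0
  t=3 PE[0][2]: acc=38 h=4 v=5
  t=3 PE[1][1]: acc=68 h=8 v=6
  t=3 PE[1][2]: acc=10 h=5 v=2
  t=4 PE[0][2]: acc=38 h=0 v=0
  t=4 PE[1][1]: acc=68 h=0 v=0
  t=4 PE[1][2]: acc=50 h=8 v=5

register = 8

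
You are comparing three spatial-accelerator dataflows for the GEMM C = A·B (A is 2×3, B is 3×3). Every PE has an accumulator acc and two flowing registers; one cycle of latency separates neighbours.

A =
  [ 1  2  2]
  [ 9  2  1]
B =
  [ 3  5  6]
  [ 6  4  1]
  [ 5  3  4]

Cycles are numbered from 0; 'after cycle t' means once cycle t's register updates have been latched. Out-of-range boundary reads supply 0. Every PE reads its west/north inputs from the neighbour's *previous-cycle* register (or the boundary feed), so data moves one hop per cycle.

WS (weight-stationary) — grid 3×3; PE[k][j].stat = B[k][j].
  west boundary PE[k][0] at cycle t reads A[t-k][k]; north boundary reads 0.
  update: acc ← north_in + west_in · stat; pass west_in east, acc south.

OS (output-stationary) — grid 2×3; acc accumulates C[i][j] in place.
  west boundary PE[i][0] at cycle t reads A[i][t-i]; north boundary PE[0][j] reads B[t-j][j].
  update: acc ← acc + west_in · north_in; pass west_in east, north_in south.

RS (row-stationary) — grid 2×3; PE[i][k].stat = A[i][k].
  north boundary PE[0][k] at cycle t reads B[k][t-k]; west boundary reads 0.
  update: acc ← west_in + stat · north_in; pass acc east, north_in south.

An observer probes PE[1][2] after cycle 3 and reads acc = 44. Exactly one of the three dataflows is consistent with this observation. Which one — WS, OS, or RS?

— WS: 3×3; PE[1][2] trace:
  @0  [1,2]  acc 0  |  →0  ↓0
  @1  [1,2]  acc 0  |  →0  ↓0
  @2  [1,2]  acc 0  |  →0  ↓0
  @3  [1,2]  acc 8  |  →2  ↓8
— OS: 2×3; PE[1][2] trace:
  @0  [1,2]  acc 0  |  →0  ↓0
  @1  [1,2]  acc 0  |  →0  ↓0
  @2  [1,2]  acc 0  |  →0  ↓0
  @3  [1,2]  acc 54  |  →9  ↓6
— RS: 2×3; PE[1][2] trace:
  @0  [1,2]  acc 0  |  →0  ↓0
  @1  [1,2]  acc 0  |  →0  ↓0
  @2  [1,2]  acc 0  |  →0  ↓0
  @3  [1,2]  acc 44  |  →44  ↓5

dataflow = RS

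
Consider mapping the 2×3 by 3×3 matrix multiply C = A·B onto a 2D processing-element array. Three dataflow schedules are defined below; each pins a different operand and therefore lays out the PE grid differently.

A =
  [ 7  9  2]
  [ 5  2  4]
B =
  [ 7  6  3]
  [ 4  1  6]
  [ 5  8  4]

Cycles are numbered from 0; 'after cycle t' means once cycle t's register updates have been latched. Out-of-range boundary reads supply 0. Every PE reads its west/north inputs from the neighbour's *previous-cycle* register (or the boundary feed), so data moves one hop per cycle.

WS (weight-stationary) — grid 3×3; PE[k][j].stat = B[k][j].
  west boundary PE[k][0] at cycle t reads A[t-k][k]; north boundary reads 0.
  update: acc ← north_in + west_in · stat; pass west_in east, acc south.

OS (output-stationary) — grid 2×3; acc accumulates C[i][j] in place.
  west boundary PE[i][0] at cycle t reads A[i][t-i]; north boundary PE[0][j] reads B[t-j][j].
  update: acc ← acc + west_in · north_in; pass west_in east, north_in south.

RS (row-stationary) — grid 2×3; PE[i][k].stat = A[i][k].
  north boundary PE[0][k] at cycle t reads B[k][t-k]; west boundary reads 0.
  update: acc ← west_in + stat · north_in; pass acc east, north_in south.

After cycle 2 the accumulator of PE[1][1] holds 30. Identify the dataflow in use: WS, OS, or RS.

— WS: 3×3; PE[1][1] trace:
  0: (1,1).acc=0  regs=<0,0>
  1: (1,1).acc=0  regs=<0,0>
  2: (1,1).acc=51  regs=<9,51>
— OS: 2×3; PE[1][1] trace:
  0: (1,1).acc=0  regs=<0,0>
  1: (1,1).acc=0  regs=<0,0>
  2: (1,1).acc=30  regs=<5,6>
— RS: 2×3; PE[1][1] trace:
  0: (1,1).acc=0  regs=<0,0>
  1: (1,1).acc=0  regs=<0,0>
  2: (1,1).acc=43  regs=<43,4>

dataflow = OS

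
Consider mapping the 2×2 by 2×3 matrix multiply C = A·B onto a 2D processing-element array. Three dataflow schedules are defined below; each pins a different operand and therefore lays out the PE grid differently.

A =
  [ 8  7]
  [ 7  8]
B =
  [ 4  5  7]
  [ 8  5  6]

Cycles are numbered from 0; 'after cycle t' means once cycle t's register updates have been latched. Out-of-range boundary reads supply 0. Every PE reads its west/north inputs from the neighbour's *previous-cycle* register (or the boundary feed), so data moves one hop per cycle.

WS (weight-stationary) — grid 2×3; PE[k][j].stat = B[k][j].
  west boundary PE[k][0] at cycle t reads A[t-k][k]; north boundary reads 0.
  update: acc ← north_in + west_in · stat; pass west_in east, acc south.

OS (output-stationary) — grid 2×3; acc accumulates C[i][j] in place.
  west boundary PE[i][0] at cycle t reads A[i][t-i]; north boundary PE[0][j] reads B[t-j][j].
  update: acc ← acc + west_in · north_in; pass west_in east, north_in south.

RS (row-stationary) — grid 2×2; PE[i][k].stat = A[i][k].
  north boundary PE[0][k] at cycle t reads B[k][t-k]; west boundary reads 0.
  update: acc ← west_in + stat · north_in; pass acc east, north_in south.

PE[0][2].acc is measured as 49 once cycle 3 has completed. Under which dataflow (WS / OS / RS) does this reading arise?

dataflow = WS

Under WS (2×3), PE[0][2]:
  after 0 — PE[0][2] acc=0, pass-E 0, pass-S 0
  after 1 — PE[0][2] acc=0, pass-E 0, pass-S 0
  after 2 — PE[0][2] acc=56, pass-E 8, pass-S 56
  after 3 — PE[0][2] acc=49, pass-E 7, pass-S 49
Under OS (2×3), PE[0][2]:
  after 0 — PE[0][2] acc=0, pass-E 0, pass-S 0
  after 1 — PE[0][2] acc=0, pass-E 0, pass-S 0
  after 2 — PE[0][2] acc=56, pass-E 8, pass-S 7
  after 3 — PE[0][2] acc=98, pass-E 7, pass-S 6
RS: PE[0][2] is outside its 2×2 grid.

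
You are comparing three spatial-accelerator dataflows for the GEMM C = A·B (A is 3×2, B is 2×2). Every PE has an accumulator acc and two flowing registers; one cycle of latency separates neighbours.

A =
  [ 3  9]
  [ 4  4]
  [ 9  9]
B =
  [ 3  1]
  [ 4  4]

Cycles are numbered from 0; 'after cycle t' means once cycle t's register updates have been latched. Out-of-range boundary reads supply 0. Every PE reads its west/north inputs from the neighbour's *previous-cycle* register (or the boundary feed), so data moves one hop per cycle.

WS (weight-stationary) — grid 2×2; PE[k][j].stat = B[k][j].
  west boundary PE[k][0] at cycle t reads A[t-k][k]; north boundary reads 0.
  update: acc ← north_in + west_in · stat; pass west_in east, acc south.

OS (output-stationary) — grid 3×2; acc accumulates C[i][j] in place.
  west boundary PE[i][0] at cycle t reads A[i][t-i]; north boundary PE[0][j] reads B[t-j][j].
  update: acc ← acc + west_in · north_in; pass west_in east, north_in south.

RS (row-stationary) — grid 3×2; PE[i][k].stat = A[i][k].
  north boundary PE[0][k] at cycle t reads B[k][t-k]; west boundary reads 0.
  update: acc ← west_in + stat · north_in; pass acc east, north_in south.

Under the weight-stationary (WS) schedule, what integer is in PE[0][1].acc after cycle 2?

WS on a 2×2 grid — tracing PE[0][1] and its feeders:
  c0 r0c0: 9 / 3 / 9
  c0 r0c1: 0 / 0 / 0
  c1 r0c0: 12 / 4 / 12
  c1 r0c1: 3 / 3 / 3
  c2 r0c0: 27 / 9 / 27
  c2 r0c1: 4 / 4 / 4

PE[0][1].acc = 4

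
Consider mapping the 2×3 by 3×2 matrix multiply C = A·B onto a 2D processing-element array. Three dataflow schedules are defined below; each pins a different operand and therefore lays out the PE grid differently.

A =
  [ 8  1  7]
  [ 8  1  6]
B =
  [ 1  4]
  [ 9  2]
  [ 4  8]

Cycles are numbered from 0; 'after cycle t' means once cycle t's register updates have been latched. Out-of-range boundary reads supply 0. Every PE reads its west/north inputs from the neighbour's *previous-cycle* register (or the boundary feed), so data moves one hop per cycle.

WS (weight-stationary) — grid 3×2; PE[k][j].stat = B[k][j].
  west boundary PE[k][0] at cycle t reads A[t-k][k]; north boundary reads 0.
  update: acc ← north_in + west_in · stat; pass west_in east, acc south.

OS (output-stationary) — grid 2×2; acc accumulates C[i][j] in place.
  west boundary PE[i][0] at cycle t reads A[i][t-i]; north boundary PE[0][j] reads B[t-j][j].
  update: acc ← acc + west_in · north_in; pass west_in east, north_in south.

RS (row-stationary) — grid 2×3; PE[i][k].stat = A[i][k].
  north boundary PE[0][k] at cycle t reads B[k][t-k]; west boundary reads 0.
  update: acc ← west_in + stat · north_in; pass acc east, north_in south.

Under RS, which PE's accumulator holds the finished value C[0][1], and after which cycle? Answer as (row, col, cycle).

(row, col, cycle) = (0, 2, 3)

RS — PE[0][2] is where C[0][1] collects:
  c0 r0c2: 0 / 0 / 0
  c1 r0c2: 0 / 0 / 0
  c2 r0c2: 45 / 45 / 4
  c3 r0c2: 90 / 90 / 8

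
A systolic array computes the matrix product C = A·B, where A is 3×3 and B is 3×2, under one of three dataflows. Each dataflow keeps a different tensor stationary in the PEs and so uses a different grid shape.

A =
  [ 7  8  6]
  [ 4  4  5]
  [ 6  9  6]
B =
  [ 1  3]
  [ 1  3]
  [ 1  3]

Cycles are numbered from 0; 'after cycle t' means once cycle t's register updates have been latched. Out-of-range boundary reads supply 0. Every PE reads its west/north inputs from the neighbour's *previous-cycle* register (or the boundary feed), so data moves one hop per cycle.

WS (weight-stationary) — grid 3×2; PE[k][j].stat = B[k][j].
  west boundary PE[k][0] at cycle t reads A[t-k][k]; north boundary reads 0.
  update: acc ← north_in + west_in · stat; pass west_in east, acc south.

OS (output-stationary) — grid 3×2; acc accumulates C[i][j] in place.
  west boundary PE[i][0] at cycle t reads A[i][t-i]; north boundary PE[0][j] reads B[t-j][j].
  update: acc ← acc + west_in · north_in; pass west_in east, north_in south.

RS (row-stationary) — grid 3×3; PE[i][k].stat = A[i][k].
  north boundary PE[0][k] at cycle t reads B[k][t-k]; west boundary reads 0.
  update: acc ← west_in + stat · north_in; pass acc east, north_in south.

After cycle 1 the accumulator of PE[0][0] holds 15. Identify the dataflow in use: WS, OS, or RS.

dataflow = OS

WS (3×2 grid), PE[0][0]:
  after 0 — PE[0][0] acc=7, pass-E 7, pass-S 7
  after 1 — PE[0][0] acc=4, pass-E 4, pass-S 4
OS (3×2 grid), PE[0][0]:
  after 0 — PE[0][0] acc=7, pass-E 7, pass-S 1
  after 1 — PE[0][0] acc=15, pass-E 8, pass-S 1
RS (3×3 grid), PE[0][0]:
  after 0 — PE[0][0] acc=7, pass-E 7, pass-S 1
  after 1 — PE[0][0] acc=21, pass-E 21, pass-S 3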